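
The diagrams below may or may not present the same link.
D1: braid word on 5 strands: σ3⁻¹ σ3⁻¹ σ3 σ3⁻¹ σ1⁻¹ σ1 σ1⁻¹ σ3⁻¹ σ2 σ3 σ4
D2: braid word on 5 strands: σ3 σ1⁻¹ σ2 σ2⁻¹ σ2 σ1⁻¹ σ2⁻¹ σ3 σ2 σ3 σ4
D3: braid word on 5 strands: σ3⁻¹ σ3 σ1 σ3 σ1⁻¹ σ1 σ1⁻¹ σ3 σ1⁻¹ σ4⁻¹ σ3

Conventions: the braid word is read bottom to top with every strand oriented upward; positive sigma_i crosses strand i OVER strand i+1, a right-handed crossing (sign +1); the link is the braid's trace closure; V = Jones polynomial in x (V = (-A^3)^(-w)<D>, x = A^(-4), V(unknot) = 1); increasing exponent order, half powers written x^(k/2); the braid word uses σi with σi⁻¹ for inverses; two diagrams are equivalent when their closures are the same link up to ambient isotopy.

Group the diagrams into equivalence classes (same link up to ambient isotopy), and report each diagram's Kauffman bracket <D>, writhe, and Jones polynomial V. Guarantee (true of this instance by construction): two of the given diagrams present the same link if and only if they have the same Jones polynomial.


equivalence classes: {D1} | {D2} | {D3}
D1 (bracket A^-1 + A^7; 11 crossings at w = -1): V = -x^(-5/2) - x^(-1/2)
V(D2) = -x^(-3/2) + x^(-1/2) - 2x^(1/2) + x^(3/2) - 2x^(5/2) + x^(7/2)  (w +3, c 11, <D> = -A^-5 + 2A^-1 - A^3 + 2A^7 - A^11 + A^15)
V(D3) = -x^(1/2) - x^(3/2) - x^(5/2) + x^(9/2)  [11 crossings, <D> = -A^-15 + A^-7 + A^-3 + A, w = +1]
key observation: 3 values of V(x) split the 3 diagrams


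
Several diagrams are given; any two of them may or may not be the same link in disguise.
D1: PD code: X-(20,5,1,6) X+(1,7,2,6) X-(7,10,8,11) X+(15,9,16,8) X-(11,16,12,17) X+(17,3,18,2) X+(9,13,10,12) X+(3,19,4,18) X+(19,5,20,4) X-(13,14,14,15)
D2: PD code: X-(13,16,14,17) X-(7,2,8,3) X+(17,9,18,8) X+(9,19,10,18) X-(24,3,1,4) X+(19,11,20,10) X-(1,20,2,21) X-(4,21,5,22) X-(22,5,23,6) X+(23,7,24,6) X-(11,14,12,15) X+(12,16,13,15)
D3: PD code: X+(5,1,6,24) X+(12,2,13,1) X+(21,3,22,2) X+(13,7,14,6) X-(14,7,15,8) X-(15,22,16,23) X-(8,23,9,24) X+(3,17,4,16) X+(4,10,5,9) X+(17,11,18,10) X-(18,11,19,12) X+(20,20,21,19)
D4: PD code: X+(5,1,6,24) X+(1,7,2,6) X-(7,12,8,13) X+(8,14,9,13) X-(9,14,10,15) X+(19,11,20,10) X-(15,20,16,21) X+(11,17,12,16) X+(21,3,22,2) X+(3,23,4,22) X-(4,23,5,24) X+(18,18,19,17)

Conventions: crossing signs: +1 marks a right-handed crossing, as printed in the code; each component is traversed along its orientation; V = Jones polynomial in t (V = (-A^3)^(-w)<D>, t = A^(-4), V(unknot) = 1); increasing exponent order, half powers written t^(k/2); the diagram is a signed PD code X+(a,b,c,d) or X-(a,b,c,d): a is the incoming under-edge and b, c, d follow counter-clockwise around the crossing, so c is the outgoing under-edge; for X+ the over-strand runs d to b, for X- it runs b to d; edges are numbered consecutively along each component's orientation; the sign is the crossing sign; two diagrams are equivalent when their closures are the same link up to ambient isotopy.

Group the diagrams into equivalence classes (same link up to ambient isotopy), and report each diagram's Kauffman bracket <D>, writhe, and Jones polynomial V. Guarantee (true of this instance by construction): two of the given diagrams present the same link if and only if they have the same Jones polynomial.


grouping into links: {D1, D4} | {D2} | {D3}
V(D1) = t^-1 - 1 + 2t - 3t^2 + 3t^3 - 2t^4 + 2t^5 - t^6  (w +2, c 10, <D> = -A^-18 + 2A^-14 - 2A^-10 + 3A^-6 - 3A^-2 + 2A^2 - A^6 + A^10)
V(D2) = -t^-3 + t^-2 - t^-1 + 3 - t + t^2 - t^3  (w -2, c 12, <D> = -A^-18 + A^-14 - A^-10 + 3A^-6 - A^-2 + A^2 - A^6)
V(D3) = 1  [12 crossings, <D> = A^12, w = +4]
V(D4) = t^-1 - 1 + 2t - 3t^2 + 3t^3 - 2t^4 + 2t^5 - t^6  (w +4, c 12, <D> = -A^-12 + 2A^-8 - 2A^-4 + 3 - 3A^4 + 2A^8 - A^12 + A^16)
why: 3 values of V(t) split the 4 diagrams


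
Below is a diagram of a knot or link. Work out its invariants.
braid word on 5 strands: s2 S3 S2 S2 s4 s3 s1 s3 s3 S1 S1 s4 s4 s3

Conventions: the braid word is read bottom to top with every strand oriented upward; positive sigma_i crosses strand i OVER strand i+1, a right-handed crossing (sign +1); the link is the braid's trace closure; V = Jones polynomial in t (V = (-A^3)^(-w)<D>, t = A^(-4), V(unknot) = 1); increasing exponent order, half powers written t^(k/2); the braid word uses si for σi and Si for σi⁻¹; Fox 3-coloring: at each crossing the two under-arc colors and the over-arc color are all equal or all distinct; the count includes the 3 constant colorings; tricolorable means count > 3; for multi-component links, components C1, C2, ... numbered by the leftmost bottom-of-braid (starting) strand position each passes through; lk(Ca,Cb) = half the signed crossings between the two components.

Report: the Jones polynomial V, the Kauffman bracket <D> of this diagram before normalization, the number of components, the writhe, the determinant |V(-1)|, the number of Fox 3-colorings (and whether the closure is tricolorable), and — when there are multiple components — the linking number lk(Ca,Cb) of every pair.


Jones polynomial: V(t) = 1 - t + 3t^2 - 3t^3 + 3t^4 - 4t^5 + 3t^6 - 2t^7 + t^8
<D> = A^-20 - 2A^-16 + 3A^-12 - 4A^-8 + 3A^-4 - 3 + 3A^4 - A^8 + A^12; writhe +4
components 1, writhe +4 (14 crossings)
3-colorings: 9 of 3^14, det 21 — tricolorable
note: w = +4 (over 14 crossings) is diagram-only; (-A^3)^(-4) removes it from V


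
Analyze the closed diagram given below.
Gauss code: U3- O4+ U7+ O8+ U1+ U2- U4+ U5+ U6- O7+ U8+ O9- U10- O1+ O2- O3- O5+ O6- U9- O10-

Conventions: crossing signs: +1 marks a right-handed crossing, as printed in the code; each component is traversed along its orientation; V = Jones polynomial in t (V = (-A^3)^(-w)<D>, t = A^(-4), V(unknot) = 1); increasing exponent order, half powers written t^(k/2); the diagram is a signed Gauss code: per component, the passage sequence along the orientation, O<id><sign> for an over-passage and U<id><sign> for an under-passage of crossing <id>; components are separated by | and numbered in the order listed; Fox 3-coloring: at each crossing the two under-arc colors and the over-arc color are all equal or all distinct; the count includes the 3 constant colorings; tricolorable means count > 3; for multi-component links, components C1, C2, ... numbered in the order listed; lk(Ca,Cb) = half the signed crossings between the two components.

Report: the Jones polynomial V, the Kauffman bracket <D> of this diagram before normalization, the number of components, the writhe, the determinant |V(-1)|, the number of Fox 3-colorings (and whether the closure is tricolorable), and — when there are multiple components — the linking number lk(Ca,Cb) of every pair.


V = -t^-3 + t^-2 - t^-1 + 3 - t + t^2 - t^3
<D> = -A^-12 + A^-8 - A^-4 + 3 - A^4 + A^8 - A^12 (w = 0)
1 component over 10 crossings, w = 0
27 Fox colorings among 3^10, |V(-1)| = 9: tricolorable
why: |V(-1)| = 9: so tricolorable, since 3 divides 9


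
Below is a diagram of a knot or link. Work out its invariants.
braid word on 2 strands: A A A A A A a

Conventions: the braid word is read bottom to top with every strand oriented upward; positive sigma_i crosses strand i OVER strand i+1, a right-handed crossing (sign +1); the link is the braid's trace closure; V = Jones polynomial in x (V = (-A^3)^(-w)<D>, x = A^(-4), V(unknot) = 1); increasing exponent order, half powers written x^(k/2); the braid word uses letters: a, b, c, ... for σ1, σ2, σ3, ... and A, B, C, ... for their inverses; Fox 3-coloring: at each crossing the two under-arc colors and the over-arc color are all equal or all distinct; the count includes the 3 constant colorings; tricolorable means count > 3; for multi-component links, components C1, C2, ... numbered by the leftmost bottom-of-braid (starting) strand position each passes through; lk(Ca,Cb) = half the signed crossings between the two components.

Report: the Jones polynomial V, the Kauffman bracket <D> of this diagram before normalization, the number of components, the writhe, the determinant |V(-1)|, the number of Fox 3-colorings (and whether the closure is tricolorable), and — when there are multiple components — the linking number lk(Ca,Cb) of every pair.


V = -x^-7 + x^-6 - x^-5 + x^-4 + x^-2
<D> = -A^-7 - A + A^5 - A^9 + A^13 (w = -5)
1 component over 7 crossings, w = -5
3 Fox colorings among 3^7, |V(-1)| = 5: not tricolorable
why: w = -5 shifts under R1 moves; the (-A^3)^(5) factor cancels that in V


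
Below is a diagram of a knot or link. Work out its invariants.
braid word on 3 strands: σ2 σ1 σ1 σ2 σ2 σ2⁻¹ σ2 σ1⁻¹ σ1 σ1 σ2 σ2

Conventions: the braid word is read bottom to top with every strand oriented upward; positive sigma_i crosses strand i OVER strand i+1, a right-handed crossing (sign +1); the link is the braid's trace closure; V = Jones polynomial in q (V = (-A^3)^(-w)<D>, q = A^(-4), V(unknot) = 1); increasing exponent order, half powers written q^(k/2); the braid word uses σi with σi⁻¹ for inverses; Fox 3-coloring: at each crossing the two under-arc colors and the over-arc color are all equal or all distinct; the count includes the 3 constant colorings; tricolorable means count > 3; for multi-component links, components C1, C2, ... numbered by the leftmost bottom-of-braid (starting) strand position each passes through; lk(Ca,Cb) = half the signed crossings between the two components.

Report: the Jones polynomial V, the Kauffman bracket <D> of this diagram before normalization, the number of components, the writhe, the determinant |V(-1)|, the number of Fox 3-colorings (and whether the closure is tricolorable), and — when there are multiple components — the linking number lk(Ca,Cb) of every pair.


V(q) = q^3 + q^5 - q^8
bracket: -A^-8 + A^4 + A^12, w = +8
1 component, writhe +8, over 12 crossings
det 3, colorings 9 of 3^12 — tricolorable
observation: the word shrinks to σ2 σ1 σ1 σ2 σ2 σ1 σ2 σ2 after cancelling


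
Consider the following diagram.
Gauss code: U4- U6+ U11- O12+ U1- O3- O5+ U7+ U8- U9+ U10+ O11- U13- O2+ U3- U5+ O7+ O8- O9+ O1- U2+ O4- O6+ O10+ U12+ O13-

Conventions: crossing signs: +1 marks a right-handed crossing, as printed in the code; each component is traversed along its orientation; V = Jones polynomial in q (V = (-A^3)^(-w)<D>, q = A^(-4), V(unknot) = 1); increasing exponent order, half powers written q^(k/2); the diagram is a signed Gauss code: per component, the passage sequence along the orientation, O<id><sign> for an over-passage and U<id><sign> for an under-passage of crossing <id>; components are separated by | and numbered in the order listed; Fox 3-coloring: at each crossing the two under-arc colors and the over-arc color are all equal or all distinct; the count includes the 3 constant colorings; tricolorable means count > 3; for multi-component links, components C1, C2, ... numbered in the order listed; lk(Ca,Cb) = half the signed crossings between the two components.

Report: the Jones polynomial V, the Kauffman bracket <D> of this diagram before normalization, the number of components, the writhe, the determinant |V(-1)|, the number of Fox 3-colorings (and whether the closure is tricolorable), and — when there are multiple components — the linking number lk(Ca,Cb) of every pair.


V(q) = q^-2 - q^-1 + 1 - q + q^2
bracket: -A^-5 + A^-1 - A^3 + A^7 - A^11, w = +1
1 component, writhe +1, over 13 crossings
det 5, colorings 3 of 3^13 — not tricolorable
observation: V spans 4 powers of q: at least 4 crossings in any diagram


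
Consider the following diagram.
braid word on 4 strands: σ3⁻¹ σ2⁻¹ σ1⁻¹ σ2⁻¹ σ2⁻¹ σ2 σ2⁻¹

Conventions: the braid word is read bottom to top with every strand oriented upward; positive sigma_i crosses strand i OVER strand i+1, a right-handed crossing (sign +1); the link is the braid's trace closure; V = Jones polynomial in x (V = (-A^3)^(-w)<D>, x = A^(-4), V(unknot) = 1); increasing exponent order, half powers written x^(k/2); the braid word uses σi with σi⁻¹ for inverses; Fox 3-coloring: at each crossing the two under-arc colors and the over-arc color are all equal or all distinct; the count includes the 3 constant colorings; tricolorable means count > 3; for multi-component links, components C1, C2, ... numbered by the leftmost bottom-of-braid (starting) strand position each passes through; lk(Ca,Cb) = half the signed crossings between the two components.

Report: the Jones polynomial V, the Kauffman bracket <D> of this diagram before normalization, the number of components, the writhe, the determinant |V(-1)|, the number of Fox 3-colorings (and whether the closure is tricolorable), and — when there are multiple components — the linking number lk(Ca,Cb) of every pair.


V(x) = -x^-4 + x^-3 + x^-1
bracket: -A^-11 - A^-3 + A, w = -5
1 component, writhe -5, over 7 crossings
det 3, colorings 9 of 3^7 — tricolorable
observation: w = -5 shifts under R1 moves; the (-A^3)^(5) factor cancels that in V


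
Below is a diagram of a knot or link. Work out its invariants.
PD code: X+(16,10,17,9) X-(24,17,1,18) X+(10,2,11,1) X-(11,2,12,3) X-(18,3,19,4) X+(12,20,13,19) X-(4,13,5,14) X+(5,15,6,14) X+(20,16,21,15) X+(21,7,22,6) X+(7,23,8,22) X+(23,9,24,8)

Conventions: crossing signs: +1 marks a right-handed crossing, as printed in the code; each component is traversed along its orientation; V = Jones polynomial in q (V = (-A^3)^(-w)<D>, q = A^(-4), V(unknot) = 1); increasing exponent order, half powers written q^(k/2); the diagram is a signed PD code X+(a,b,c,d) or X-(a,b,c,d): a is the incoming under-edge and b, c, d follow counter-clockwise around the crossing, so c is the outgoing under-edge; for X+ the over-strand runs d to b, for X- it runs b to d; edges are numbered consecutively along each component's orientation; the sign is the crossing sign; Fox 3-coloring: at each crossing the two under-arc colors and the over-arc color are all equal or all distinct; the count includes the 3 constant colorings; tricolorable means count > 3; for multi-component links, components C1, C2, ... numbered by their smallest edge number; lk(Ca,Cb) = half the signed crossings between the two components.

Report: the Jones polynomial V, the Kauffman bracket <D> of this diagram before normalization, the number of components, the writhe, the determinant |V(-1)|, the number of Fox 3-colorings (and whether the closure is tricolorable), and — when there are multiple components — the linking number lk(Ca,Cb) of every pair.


V(q) = 2q - 2q^2 + 3q^3 - 3q^4 + 2q^5 - 2q^6 + q^7
bracket: A^-16 - 2A^-12 + 2A^-8 - 3A^-4 + 3 - 2A^4 + 2A^8, w = +4
1 component, writhe +4, over 12 crossings
det 15, colorings 9 of 3^12 — tricolorable
observation: w = +4 (over 12 crossings) is diagram-only; (-A^3)^(-4) removes it from V


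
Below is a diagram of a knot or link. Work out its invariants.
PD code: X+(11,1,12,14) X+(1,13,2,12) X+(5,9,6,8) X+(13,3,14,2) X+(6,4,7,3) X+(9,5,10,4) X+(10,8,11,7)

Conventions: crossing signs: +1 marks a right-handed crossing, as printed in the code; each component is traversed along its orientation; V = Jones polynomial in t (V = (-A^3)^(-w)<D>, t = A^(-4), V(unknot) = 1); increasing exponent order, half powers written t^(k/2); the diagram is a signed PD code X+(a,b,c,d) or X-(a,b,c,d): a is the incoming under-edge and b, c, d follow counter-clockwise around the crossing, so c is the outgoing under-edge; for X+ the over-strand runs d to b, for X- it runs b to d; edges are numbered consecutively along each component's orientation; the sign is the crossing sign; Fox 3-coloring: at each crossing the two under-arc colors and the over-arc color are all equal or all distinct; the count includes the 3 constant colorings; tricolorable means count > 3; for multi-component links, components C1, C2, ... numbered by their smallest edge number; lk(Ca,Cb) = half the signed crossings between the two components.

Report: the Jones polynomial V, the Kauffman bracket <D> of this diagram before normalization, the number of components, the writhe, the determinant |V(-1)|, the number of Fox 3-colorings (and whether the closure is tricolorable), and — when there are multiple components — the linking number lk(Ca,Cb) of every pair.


V = t^2 + 2t^4 - 2t^5 + t^6 - 2t^7 + t^8
<D> = -A^-11 + 2A^-7 - A^-3 + 2A - 2A^5 - A^13 (w = +7)
1 component over 7 crossings, w = +7
27 Fox colorings among 3^7, |V(-1)| = 9: tricolorable
why: w = +7 (over 7 crossings) is diagram-only; (-A^3)^(-7) removes it from V


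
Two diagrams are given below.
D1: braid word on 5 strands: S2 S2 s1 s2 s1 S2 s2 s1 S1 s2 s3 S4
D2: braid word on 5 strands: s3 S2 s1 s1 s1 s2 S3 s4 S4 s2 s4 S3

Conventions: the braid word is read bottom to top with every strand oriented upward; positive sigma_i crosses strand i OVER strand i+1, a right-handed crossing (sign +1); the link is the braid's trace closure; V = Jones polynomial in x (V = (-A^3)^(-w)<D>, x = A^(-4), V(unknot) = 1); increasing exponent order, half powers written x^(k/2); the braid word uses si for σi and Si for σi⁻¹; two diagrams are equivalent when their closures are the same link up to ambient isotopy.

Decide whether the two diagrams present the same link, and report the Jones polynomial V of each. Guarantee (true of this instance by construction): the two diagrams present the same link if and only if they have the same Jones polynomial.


equivalent: no
D1 (bracket A^6; 12 crossings at w = +2): V = 1
V(D2) = x + x^3 - x^4  (w +4, c 12, <D> = -A^-4 + 1 + A^8)
key observation: 2 values of V(x) split the 2 diagrams


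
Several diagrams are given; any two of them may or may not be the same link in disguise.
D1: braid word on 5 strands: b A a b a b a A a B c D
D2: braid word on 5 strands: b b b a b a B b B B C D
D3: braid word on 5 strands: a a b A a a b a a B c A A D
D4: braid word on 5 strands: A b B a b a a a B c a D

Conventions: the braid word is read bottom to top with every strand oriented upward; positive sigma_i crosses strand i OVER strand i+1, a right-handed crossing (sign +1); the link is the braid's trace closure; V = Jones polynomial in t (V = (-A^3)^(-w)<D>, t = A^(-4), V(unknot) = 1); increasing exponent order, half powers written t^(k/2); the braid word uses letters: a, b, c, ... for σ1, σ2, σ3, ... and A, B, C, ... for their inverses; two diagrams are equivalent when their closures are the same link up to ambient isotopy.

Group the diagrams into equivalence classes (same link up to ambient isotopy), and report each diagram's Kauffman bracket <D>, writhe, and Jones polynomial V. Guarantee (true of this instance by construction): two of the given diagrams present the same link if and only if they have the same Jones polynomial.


classes: {D1, D2, D3, D4}
V(D1) = t + t^3 - t^4  [12 crossings, <D> = -A^-4 + 1 + A^8, w = +4]
V(D2) = t + t^3 - t^4  (w +2, c 12, <D> = -A^-10 + A^-6 + A^2)
D3 (bracket -A^-4 + 1 + A^8; 14 crossings at w = +4): V = t + t^3 - t^4
D4 (bracket -A^-4 + 1 + A^8; 12 crossings at w = +4): V = t + t^3 - t^4
insight: all 4 diagrams share one V(t), hence one class


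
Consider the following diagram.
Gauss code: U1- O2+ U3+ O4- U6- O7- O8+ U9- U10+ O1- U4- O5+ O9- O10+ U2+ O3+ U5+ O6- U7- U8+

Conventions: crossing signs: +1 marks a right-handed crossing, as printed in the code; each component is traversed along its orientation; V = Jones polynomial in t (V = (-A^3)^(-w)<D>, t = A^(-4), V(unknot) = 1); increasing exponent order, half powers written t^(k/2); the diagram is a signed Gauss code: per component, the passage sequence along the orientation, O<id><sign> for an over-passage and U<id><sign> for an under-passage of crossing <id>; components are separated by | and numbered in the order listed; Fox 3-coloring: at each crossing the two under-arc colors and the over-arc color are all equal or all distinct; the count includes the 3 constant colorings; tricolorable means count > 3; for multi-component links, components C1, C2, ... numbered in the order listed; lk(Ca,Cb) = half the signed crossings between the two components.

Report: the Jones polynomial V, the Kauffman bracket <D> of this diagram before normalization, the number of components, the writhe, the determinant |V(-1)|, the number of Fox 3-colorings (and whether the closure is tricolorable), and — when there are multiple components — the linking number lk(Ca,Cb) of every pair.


V = -t^-3 + 2t^-2 - 2t^-1 + 3 - 2t + 2t^2 - t^3
<D> = -A^-12 + 2A^-8 - 2A^-4 + 3 - 2A^4 + 2A^8 - A^12 (w = 0)
1 component over 10 crossings, w = 0
3 Fox colorings among 3^10, |V(-1)| = 13: not tricolorable
why: V is palindromic (span 6, det 13): t -> 1/t fixes it; necessary, not sufficient, for amphichirality


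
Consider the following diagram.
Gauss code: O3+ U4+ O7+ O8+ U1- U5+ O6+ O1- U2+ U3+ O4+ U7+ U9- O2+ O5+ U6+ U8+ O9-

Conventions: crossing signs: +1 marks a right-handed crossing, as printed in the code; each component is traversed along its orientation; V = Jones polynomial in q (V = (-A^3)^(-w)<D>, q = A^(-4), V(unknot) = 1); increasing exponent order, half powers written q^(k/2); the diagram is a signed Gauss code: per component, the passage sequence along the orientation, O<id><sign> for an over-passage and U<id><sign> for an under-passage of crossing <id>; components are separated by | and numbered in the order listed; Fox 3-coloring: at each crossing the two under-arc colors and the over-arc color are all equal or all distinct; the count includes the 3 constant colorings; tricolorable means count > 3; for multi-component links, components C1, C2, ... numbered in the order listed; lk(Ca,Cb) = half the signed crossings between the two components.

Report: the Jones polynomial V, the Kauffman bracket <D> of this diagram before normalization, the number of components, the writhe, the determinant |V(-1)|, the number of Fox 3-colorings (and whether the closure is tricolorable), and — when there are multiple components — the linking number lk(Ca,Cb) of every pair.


V = q - q^2 + 2q^3 - 2q^4 + 2q^5 - q^6 + q^7 - q^8
<D> = A^-17 - A^-13 + A^-9 - 2A^-5 + 2A^-1 - 2A^3 + A^7 - A^11 (w = +5)
1 component over 9 crossings, w = +5
3 Fox colorings among 3^9, |V(-1)| = 11: not tricolorable
why: V spans 7 powers of q: at least 7 crossings in any diagram


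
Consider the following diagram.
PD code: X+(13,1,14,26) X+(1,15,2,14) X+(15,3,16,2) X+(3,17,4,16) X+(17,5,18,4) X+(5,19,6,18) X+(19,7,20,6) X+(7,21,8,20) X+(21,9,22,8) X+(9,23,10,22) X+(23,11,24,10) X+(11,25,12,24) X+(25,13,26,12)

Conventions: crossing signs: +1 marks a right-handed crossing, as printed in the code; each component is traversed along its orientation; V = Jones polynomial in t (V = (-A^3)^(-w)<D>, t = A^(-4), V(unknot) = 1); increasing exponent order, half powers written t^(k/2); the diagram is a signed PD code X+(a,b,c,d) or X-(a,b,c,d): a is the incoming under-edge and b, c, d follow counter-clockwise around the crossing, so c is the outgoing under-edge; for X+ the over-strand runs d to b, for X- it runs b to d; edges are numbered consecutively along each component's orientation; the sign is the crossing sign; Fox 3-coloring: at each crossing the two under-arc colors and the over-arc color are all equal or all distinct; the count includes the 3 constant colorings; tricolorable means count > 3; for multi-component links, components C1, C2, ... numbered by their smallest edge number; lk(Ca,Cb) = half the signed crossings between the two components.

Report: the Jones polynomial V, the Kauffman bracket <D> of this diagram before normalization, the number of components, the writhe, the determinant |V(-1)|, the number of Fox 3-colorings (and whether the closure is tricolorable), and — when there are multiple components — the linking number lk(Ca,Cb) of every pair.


V = t^6 + t^8 - t^9 + t^10 - t^11 + t^12 - t^13 + t^14 - t^15 + t^16 - t^17 + t^18 - t^19
<D> = A^-37 - A^-33 + A^-29 - A^-25 + A^-21 - A^-17 + A^-13 - A^-9 + A^-5 - A^-1 + A^3 - A^7 - A^15 (w = +13)
1 component over 13 crossings, w = +13
3 Fox colorings among 3^13, |V(-1)| = 13: not tricolorable
why: |V(-1)| = 13: so not tricolorable, since 3 does not divide 13


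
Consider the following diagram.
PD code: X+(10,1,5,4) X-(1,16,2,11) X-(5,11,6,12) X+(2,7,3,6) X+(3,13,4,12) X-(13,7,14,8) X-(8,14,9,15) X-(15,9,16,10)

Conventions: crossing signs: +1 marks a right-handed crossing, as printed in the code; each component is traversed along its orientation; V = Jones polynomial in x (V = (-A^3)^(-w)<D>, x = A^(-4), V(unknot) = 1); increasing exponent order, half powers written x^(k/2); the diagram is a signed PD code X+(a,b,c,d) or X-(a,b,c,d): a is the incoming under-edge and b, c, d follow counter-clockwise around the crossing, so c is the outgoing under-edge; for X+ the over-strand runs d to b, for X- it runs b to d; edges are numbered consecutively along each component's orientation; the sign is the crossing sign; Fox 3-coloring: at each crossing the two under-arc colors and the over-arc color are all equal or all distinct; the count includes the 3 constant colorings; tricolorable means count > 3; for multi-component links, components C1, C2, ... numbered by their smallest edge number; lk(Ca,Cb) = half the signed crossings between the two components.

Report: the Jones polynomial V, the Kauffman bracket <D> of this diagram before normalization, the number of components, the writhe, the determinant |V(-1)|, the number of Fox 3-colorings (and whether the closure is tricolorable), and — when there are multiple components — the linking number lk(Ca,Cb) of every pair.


V = x^-5 - x^-4 + 2x^-3 - x^-2 + 2x^-1 + x
<D> = A^-10 + 2A^-2 - A^2 + 2A^6 - A^10 + A^14 (w = -2)
3 components over 8 crossings, w = -2
lk(C1,C2): +1
lk(C1,C3) = 0
linking number lk(C2,C3) = -2
3 Fox colorings among 3^8, |V(-1)| = 8: not tricolorable
why: det 8 = |V(-1)|; not divisible by 3, so not tricolorable


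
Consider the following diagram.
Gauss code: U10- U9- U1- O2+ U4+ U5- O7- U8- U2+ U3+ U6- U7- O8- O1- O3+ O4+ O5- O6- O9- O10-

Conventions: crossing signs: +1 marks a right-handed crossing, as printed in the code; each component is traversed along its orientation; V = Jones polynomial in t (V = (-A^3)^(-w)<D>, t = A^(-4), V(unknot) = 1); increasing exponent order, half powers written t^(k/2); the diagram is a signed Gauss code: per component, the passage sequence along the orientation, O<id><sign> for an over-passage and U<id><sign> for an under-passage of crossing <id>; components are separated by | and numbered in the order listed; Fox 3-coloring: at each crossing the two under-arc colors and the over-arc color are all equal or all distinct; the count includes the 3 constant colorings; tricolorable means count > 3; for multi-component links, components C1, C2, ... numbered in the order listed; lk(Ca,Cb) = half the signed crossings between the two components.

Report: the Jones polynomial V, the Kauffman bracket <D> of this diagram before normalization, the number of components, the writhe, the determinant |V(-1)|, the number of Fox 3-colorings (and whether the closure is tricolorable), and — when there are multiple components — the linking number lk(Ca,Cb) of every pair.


V = 1
<D> = A^-12 (w = -4)
1 component over 10 crossings, w = -4
3 Fox colorings among 3^10, |V(-1)| = 1: not tricolorable
why: det 1 = |V(-1)|; not divisible by 3, so not tricolorable


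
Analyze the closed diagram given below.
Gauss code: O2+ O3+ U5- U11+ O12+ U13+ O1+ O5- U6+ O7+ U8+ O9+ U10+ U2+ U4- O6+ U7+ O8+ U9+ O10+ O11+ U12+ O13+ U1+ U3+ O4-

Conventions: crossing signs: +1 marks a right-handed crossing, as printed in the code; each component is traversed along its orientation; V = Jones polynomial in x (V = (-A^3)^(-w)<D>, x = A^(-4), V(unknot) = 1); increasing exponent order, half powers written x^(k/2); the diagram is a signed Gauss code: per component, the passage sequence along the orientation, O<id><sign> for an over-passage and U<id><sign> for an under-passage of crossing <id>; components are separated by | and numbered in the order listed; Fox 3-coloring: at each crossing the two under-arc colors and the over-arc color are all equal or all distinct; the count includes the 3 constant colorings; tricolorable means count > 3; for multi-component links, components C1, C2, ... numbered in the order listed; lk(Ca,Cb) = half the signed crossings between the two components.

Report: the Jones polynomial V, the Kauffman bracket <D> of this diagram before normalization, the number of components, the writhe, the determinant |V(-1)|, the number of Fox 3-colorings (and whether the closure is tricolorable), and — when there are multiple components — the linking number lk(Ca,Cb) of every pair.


V = x^3 + 2x^5 - 2x^6 + 2x^7 - 3x^8 + 2x^9 - 2x^10 + x^11
<D> = -A^-17 + 2A^-13 - 2A^-9 + 3A^-5 - 2A^-1 + 2A^3 - 2A^7 - A^15 (w = +9)
1 component over 13 crossings, w = +9
9 Fox colorings among 3^13, |V(-1)| = 15: tricolorable
why: V spans 8 powers of x: at least 8 crossings in any diagram


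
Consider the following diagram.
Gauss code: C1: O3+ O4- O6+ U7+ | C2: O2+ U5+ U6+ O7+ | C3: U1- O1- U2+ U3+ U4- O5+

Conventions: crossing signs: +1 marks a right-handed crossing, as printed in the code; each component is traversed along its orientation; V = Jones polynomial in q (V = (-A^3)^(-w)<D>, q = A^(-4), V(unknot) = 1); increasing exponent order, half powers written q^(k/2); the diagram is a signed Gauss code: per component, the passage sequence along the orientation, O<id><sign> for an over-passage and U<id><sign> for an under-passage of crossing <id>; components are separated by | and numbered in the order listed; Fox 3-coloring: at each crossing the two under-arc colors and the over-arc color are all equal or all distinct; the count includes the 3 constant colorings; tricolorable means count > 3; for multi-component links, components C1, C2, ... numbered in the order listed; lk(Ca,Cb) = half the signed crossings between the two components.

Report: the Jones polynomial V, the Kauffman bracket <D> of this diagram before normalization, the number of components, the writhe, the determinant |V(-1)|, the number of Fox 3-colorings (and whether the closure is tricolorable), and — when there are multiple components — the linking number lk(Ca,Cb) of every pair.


V = q + 2q^3 + q^5
<D> = -A^-11 - 2A^-3 - A^5 (w = +3)
3 components over 7 crossings, w = +3
lk(C1,C2): +1
lk(C1,C3) = 0
linking number lk(C2,C3) = +1
3 Fox colorings among 3^7, |V(-1)| = 4: not tricolorable
why: span 4 respects span(V) <= c + mu - 1 = 9 for this 3-component diagram


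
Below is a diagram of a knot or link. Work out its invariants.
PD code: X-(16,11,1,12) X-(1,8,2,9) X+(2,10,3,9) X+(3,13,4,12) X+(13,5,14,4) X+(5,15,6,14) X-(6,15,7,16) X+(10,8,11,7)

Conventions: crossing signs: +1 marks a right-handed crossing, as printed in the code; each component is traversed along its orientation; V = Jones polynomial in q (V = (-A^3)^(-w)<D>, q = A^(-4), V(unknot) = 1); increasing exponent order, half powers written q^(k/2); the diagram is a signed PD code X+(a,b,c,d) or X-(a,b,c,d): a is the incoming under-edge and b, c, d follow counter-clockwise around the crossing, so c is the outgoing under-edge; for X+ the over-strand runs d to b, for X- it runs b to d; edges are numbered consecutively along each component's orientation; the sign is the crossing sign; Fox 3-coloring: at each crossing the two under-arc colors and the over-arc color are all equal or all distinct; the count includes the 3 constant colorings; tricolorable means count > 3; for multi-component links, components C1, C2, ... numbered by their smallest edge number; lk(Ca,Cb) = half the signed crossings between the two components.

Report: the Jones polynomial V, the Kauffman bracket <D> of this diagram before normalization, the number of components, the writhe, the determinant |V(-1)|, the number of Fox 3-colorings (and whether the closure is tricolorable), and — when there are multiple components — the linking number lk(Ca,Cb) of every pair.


V = 1
<D> = A^6 (w = +2)
1 component over 8 crossings, w = +2
3 Fox colorings among 3^8, |V(-1)| = 1: not tricolorable
why: w = +2 shifts under R1 moves; the (-A^3)^(-2) factor cancels that in V


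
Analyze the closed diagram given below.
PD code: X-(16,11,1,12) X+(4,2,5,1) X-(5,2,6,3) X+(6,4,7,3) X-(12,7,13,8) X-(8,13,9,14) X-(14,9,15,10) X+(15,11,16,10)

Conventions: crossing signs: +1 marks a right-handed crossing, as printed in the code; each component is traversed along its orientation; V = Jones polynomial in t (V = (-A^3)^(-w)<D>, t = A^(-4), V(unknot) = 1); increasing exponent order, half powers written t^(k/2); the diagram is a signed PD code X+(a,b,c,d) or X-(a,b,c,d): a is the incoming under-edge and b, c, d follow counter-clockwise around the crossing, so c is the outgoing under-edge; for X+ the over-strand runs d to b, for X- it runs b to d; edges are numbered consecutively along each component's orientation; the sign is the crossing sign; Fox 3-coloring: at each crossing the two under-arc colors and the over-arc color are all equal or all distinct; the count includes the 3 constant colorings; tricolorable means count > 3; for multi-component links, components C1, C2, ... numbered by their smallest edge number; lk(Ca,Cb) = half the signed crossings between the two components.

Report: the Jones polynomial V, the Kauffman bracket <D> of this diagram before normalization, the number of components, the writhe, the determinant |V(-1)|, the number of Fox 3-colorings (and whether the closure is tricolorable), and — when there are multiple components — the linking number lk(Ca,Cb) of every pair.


V = -t^-4 + t^-3 + t^-1
<D> = A^-2 + A^6 - A^10 (w = -2)
1 component over 8 crossings, w = -2
9 Fox colorings among 3^8, |V(-1)| = 3: tricolorable
why: the span of V is 3, forcing >= 3 crossings in any diagram


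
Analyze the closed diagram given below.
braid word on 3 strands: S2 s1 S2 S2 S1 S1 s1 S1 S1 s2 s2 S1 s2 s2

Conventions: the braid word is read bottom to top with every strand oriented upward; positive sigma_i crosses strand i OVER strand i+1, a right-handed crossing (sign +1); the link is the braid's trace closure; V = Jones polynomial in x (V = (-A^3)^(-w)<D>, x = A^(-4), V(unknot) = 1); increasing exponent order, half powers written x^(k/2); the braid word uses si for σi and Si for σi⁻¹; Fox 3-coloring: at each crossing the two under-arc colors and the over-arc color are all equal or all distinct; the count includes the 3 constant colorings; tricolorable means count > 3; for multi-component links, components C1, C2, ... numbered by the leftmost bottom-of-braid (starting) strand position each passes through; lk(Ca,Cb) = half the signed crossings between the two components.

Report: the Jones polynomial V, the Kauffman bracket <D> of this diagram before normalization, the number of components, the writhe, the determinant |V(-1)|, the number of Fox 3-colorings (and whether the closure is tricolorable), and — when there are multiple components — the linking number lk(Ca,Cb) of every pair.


V(x) = -x^-6 + 2x^-5 - 4x^-4 + 5x^-3 - 4x^-2 + 5x^-1 - 3 + 2x - x^2
bracket: -A^-14 + 2A^-10 - 3A^-6 + 5A^-2 - 4A^2 + 5A^6 - 4A^10 + 2A^14 - A^18, w = -2
1 component, writhe -2, over 14 crossings
det 27, colorings 9 of 3^14 — tricolorable
observation: V spans 8 powers of x: at least 8 crossings in any diagram


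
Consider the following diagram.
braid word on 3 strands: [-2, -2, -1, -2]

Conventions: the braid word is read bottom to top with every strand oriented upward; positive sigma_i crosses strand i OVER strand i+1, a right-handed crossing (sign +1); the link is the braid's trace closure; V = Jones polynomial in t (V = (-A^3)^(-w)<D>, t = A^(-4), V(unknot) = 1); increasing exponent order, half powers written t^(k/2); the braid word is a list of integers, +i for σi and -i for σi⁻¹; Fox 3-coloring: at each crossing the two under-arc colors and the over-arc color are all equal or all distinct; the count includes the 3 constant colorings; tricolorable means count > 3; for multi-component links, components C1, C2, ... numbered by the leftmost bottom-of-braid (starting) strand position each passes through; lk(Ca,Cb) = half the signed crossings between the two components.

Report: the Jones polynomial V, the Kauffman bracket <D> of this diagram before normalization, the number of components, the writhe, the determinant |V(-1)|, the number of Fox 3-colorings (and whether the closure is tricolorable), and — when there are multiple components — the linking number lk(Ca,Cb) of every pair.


V(t) = -t^-4 + t^-3 + t^-1
bracket: A^-8 + 1 - A^4, w = -4
1 component, writhe -4, over 4 crossings
det 3, colorings 9 of 3^4 — tricolorable
observation: det 3 = |V(-1)|; divisible by 3, so tricolorable


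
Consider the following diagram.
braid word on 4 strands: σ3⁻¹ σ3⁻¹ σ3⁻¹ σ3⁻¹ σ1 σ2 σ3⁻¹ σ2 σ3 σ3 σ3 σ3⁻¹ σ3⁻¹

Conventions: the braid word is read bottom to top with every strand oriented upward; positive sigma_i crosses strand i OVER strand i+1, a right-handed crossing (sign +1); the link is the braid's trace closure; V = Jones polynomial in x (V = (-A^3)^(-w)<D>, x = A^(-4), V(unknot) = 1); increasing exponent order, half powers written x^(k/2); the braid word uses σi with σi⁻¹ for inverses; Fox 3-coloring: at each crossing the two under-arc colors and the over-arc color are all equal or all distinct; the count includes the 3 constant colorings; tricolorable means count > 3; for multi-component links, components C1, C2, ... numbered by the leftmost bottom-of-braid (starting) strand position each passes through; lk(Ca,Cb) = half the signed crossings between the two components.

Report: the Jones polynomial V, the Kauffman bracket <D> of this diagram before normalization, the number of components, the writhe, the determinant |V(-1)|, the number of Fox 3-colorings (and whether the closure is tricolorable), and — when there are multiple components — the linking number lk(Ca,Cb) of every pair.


V = x^-5 - 2x^-4 + 2x^-3 - 2x^-2 + 2x^-1 - 1 + x
<D> = -A^-7 + A^-3 - 2A + 2A^5 - 2A^9 + 2A^13 - A^17 (w = -1)
1 component over 13 crossings, w = -1
3 Fox colorings among 3^13, |V(-1)| = 11: not tricolorable
why: w = -1 (over 13 crossings) is diagram-only; (-A^3)^(1) removes it from V


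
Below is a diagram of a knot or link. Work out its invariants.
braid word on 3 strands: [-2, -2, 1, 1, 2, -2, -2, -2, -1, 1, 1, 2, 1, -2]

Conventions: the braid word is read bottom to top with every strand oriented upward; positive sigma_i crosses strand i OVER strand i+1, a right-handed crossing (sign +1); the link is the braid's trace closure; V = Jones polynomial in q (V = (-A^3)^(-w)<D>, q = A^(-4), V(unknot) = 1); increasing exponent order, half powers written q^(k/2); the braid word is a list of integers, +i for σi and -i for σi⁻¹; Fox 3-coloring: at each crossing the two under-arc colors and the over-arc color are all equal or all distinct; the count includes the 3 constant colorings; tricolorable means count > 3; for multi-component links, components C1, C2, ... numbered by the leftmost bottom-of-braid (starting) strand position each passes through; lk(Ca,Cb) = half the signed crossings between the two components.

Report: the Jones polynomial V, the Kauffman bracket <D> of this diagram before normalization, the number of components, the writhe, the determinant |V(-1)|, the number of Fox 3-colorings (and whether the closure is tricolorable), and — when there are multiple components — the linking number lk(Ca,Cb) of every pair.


V = -q^-3 + 2q^-2 - 2q^-1 + 3 - 2q + 2q^2 - q^3
<D> = -A^-12 + 2A^-8 - 2A^-4 + 3 - 2A^4 + 2A^8 - A^12 (w = 0)
1 component over 14 crossings, w = 0
3 Fox colorings among 3^14, |V(-1)| = 13: not tricolorable
why: V spans 6 powers of q: at least 6 crossings in any diagram


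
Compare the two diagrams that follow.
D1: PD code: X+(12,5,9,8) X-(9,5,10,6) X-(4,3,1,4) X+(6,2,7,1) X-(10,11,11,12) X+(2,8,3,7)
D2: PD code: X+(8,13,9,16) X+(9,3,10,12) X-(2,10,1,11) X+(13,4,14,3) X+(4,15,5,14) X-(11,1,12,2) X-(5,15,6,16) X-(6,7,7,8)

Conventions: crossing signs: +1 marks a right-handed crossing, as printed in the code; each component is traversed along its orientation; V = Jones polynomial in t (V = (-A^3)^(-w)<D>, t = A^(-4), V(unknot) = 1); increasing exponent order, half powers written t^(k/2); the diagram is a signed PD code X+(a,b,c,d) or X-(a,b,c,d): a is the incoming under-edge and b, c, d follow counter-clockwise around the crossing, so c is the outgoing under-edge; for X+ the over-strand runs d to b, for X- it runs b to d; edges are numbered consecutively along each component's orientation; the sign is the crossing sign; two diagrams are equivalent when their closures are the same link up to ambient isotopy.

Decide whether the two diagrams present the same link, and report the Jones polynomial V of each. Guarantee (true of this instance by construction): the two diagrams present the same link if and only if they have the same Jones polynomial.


equivalent: no
V(D1) = 1 + t + t^2 + t^3  (w 0, c 6, <D> = A^-12 + A^-8 + A^-4 + 1)
V(D2) = t^-2 + 2 + t^2  [8 crossings, <D> = A^-8 + 2 + A^8, w = 0]
key observation: V(t) takes 2 values over 2 diagrams, fixing the grouping
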